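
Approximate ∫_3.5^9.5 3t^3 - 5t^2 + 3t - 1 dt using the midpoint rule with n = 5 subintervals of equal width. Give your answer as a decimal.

Δt = (9.5 − 3.5)/5 = 1.2.
Midpoints: 4.1, 5.3, 6.5, 7.7, 8.9.
f(4.1) = 134.013, f(5.3) = 321.081, f(6.5) = 631.125, f(7.7) = 1095.249, f(8.9) = 1744.557.
Sum = Δt · [f(4.1) + f(5.3) + f(6.5) + f(7.7) + f(8.9)].
Sum = 4711.23.

4711.23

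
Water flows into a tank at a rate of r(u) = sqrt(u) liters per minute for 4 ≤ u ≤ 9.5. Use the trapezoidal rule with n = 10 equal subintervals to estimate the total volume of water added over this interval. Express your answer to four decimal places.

14.1851

Δu = (9.5 − 4)/10 = 0.55.
r(4) ≈ 2.0000, r(4.55) ≈ 2.1331, r(5.1) ≈ 2.2583, r(5.65) ≈ 2.3770, r(6.2) ≈ 2.4900, r(6.75) ≈ 2.5981, r(7.3) ≈ 2.7019, r(7.85) ≈ 2.8018, r(8.4) ≈ 2.8983, r(8.95) ≈ 2.9917, r(9.5) ≈ 3.0822.
T_10 = (Δu/2)·[r(u_0) + 2r(u_1) + ... + 2r(u_{9}) + r(u_10)].
Sum ≈ 14.1851.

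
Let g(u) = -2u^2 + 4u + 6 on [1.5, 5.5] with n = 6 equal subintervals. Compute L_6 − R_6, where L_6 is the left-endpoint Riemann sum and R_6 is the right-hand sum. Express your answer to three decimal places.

L_6 ≈ -15.92593.
R_6 ≈ -42.59259.
L_6 − R_6 ≈ 26.667.

26.667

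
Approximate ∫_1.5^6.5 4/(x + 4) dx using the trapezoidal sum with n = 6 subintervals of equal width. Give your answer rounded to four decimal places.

Δx = (6.5 − 1.5)/6 = 5/6.
f(1.5) = 8/11, f(7/3) = 12/19, f(19/6) = 24/43, f(4) = 0.5, f(29/6) = 24/53, f(17/3) = 12/29, f(6.5) = 8/21.
T_6 = (Δx/2)·[f(x_0) + 2f(x_1) + ... + 2f(x_{5}) + f(x_6)].
Sum ≈ 2.5920.

2.5920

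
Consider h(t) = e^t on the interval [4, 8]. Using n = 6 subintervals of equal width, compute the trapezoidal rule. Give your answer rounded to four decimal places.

3033.9491

Δt = (8 − 4)/6 = 2/3.
h(4) ≈ 54.5982, h(14/3) ≈ 106.3427, h(16/3) ≈ 207.1272, h(6) ≈ 403.4288, h(20/3) ≈ 785.7720, h(22/3) ≈ 1530.4749, h(8) ≈ 2980.9580.
T_6 = (Δt/2)·[h(t_0) + 2h(t_1) + ... + 2h(t_{5}) + h(t_6)].
Sum ≈ 3033.9491.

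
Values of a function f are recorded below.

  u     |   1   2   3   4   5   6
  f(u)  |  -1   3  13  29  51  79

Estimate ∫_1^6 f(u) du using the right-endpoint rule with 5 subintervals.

175

Δu = 1.
Sum = 1·[3 + 13 + 29 + 51 + 79] = 175.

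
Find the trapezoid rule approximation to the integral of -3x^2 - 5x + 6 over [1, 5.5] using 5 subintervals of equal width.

Δx = (5.5 − 1)/5 = 0.9.
f(1) = -2, f(1.9) = -14.33, f(2.8) = -31.52, f(3.7) = -53.57, f(4.6) = -80.48, f(5.5) = -112.25.
T_5 = (Δx/2)·[f(x_0) + 2f(x_1) + ... + 2f(x_{4}) + f(x_5)].
Sum = -213.3225.

-213.3225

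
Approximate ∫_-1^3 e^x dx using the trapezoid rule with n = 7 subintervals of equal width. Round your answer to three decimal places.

20.251

Δx = (3 − (-1))/7 = 4/7.
f(-1) ≈ 0.368, f(-3/7) ≈ 0.651, f(1/7) ≈ 1.154, f(5/7) ≈ 2.043, f(9/7) ≈ 3.617, f(13/7) ≈ 6.405, f(17/7) ≈ 11.343, f(3) ≈ 20.086.
T_7 = (Δx/2)·[f(x_0) + 2f(x_1) + ... + 2f(x_{6}) + f(x_7)].
Sum ≈ 20.251.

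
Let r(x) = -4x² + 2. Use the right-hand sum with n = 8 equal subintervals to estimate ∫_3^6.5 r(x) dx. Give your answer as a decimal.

-352.70703125

Δx = (6.5 − 3)/8 = 0.4375.
Right endpoints: 3.4375, 3.875, 4.3125, 4.75, 5.1875, 5.625, 6.0625, 6.5.
r(3.4375) = -45.265625, r(3.875) = -58.0625, r(4.3125) = -72.390625, r(4.75) = -88.25, r(5.1875) = -105.640625, r(5.625) = -124.5625, r(6.0625) = -145.015625, r(6.5) = -167.
Sum = Δx · [r(3.4375) + r(3.875) + r(4.3125) + ...].
Sum = -352.70703125.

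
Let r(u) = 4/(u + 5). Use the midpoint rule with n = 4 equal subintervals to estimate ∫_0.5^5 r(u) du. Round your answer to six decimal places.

Δu = (5 − 0.5)/4 = 1.125.
Midpoints: 1.0625, 2.1875, 3.3125, 4.4375.
r(1.0625) = 64/97, r(2.1875) = 64/115, r(3.3125) = 64/133, r(4.4375) = 64/151.
Sum = Δu · [r(1.0625) + r(2.1875) + r(3.3125) + r(4.4375)].
Sum ≈ 2.386530.

2.386530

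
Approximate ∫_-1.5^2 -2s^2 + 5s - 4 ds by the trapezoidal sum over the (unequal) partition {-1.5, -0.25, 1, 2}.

-18.84375

Subinterval widths: 1.25, 1.25, 1.
f(-1.5) = -16, f(-0.25) = -5.375, f(1) = -1, f(2) = -2.
On each subinterval the trapezoid contributes (Δs_i/2)·[f(s_{i-1}) + f(s_i)].
Sum = -18.84375.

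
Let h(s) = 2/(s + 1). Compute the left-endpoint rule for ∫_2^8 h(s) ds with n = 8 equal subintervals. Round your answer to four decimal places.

Δs = (8 − 2)/8 = 0.75.
Left endpoints: 2, 2.75, 3.5, 4.25, 5, 5.75, 6.5, 7.25.
h(2) = 2/3, h(2.75) = 8/15, h(3.5) = 4/9, h(4.25) = 8/21, h(5) = 1/3, h(5.75) = 8/27, h(6.5) = 4/15, h(7.25) = 8/33.
Sum = Δs · [h(2) + h(2.75) + h(3.5) + ...].
Sum ≈ 2.3731.

2.3731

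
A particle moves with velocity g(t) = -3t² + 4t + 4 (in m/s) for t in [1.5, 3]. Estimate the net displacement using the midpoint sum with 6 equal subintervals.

-4.1015625

Δt = (3 − 1.5)/6 = 0.25.
Midpoints: 1.625, 1.875, 2.125, 2.375, 2.625, 2.875.
g(1.625) = 2.578125, g(1.875) = 0.953125, g(2.125) = -1.046875, g(2.375) = -3.421875, g(2.625) = -6.171875, g(2.875) = -9.296875.
Sum = Δt · [g(1.625) + g(1.875) + g(2.125) + ...].
Sum = -4.1015625.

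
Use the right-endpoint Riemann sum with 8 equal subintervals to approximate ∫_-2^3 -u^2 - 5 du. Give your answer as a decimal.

Δu = (3 − (-2))/8 = 0.625.
Right endpoints: -1.375, -0.75, -0.125, 0.5, 1.125, 1.75, 2.375, 3.
f(-1.375) = -6.890625, f(-0.75) = -5.5625, f(-0.125) = -5.015625, f(0.5) = -5.25, f(1.125) = -6.265625, f(1.75) = -8.0625, f(2.375) = -10.640625, f(3) = -14.
Sum = Δu · [f(-1.375) + f(-0.75) + f(-0.125) + ...].
Sum = -38.5546875.

-38.5546875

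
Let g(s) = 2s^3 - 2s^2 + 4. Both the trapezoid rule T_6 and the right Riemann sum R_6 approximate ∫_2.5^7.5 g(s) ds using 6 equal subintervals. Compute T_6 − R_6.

-296.875

T_6 ≈ 1327.870370.
R_6 ≈ 1624.745370.
T_6 − R_6 = -296.875.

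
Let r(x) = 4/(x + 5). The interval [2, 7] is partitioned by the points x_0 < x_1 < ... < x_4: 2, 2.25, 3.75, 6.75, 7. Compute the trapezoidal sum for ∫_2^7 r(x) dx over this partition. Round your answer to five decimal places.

Subinterval widths: 0.25, 1.5, 3, 0.25.
r(2) = 4/7, r(2.25) = 16/29, r(3.75) = 16/35, r(6.75) = 16/47, r(7) = 1/3.
On each subinterval the trapezoid contributes (Δx_i/2)·[r(x_{i-1}) + r(x_i)].
Sum ≈ 2.17762.

2.17762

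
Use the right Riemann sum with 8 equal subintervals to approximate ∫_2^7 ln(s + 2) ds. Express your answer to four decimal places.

9.4787

Δs = (7 − 2)/8 = 0.625.
Right endpoints: 2.625, 3.25, 3.875, 4.5, 5.125, 5.75, 6.375, 7.
f(2.625) ≈ 1.5315, f(3.25) ≈ 1.6582, f(3.875) ≈ 1.7707, f(4.5) ≈ 1.8718, f(5.125) ≈ 1.9636, f(5.75) ≈ 2.0477, f(6.375) ≈ 2.1253, f(7) ≈ 2.1972.
Sum = Δs · [f(2.625) + f(3.25) + f(3.875) + ...].
Sum ≈ 9.4787.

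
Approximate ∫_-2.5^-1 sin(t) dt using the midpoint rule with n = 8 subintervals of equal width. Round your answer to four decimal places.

-1.3434

Δt = (-1 − (-2.5))/8 = 0.1875.
Midpoints: -2.40625, -2.21875, -2.03125, -1.84375, -1.65625, -1.46875, -1.28125, -1.09375.
f(-2.40625) ≈ -0.6708, f(-2.21875) ≈ -0.7973, f(-2.03125) ≈ -0.8959, f(-1.84375) ≈ -0.9630, f(-1.65625) ≈ -0.9964, f(-1.46875) ≈ -0.9948, f(-1.28125) ≈ -0.9584, f(-1.09375) ≈ -0.8884.
Sum = Δt · [f(-2.40625) + f(-2.21875) + f(-2.03125) + ...].
Sum ≈ -1.3434.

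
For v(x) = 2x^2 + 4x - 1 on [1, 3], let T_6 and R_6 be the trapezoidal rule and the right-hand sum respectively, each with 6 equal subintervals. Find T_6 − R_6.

T_6 ≈ 31.407407.
R_6 ≈ 35.407407.
T_6 − R_6 = -4.

-4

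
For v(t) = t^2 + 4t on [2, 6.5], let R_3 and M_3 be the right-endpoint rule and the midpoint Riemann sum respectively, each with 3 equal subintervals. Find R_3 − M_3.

44.71875

R_3 = 209.25.
M_3 = 164.53125.
R_3 − M_3 = 44.71875.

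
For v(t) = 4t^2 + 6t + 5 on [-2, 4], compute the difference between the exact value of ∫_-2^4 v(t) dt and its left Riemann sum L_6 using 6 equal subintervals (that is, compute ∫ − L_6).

38

Exact integral: ∫_-2^4 v(t) dt = 162.
L_6 = 124.
Error = 162 − 124 = 38.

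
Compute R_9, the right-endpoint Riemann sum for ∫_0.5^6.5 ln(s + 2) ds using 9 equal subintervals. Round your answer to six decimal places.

10.297337

Δs = (6.5 − 0.5)/9 = 2/3.
Right endpoints: 7/6, 11/6, 2.5, 19/6, 23/6, 4.5, 31/6, 35/6, 6.5.
f(7/6) ≈ 1.152680, f(11/6) ≈ 1.343735, f(2.5) ≈ 1.504077, f(19/6) ≈ 1.642228, f(23/6) ≈ 1.763589, f(4.5) ≈ 1.871802, f(31/6) ≈ 1.969441, f(35/6) ≈ 2.058388, f(6.5) ≈ 2.140066.
Sum = Δs · [f(7/6) + f(11/6) + f(2.5) + ...].
Sum ≈ 10.297337.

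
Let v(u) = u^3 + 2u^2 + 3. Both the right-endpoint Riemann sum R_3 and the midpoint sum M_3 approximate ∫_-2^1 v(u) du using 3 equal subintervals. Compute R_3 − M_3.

R_3 = 13.
M_3 = 11.125.
R_3 − M_3 = 1.875.

1.875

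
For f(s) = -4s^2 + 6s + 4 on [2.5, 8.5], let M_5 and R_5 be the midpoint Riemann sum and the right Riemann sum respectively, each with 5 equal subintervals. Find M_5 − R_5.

M_5 = -573.12.
R_5 = -718.56.
M_5 − R_5 = 145.44.

145.44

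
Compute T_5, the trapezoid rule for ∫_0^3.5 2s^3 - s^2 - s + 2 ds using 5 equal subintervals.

64.33

Δs = (3.5 − 0)/5 = 0.7.
f(0) = 2, f(0.7) = 1.496, f(1.4) = 4.128, f(2.1) = 14.012, f(2.8) = 35.264, f(3.5) = 72.
T_5 = (Δs/2)·[f(s_0) + 2f(s_1) + ... + 2f(s_{4}) + f(s_5)].
Sum = 64.33.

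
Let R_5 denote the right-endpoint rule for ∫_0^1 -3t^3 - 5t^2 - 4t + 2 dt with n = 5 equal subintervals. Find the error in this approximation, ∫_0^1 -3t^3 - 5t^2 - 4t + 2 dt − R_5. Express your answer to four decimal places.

Exact integral: ∫_0^1 f(t) dt ≈ -2.416667.
R_5 = -3.68.
Error ≈ -2.416667 − (-3.68) ≈ 1.2633.

1.2633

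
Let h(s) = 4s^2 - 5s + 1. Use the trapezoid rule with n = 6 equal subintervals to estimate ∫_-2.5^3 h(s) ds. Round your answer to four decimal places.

Δs = (3 − (-2.5))/6 = 11/12.
h(-2.5) = 38.5, h(-19/12) = 341/18, h(-2/3) = 55/9, h(0.25) = 0, h(7/6) = 11/18, h(25/12) = 143/18, h(3) = 22.
T_6 = (Δs/2)·[h(s_0) + 2h(s_1) + ... + 2h(s_{5}) + h(s_6)].
Sum ≈ 58.5394.

58.5394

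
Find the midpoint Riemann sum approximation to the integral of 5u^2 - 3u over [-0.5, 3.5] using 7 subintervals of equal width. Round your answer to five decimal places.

53.12245

Δu = (3.5 − (-0.5))/7 = 4/7.
Midpoints: -3/14, 5/14, 13/14, 1.5, 29/14, 37/14, 45/14.
f(-3/14) = 171/196, f(5/14) = -85/196, f(13/14) = 299/196, f(1.5) = 6.75, f(29/14) = 2987/196, f(37/14) = 5291/196, f(45/14) = 8235/196.
Sum = Δu · [f(-3/14) + f(5/14) + f(13/14) + ...].
Sum ≈ 53.12245.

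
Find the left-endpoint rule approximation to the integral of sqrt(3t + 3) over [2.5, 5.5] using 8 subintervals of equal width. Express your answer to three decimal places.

Δt = (5.5 − 2.5)/8 = 0.375.
Left endpoints: 2.5, 2.875, 3.25, 3.625, 4, 4.375, 4.75, 5.125.
f(2.5) ≈ 3.240, f(2.875) ≈ 3.410, f(3.25) ≈ 3.571, f(3.625) ≈ 3.725, f(4) ≈ 3.873, f(4.375) ≈ 4.016, f(4.75) ≈ 4.153, f(5.125) ≈ 4.287.
Sum = Δt · [f(2.5) + f(2.875) + f(3.25) + ...].
Sum ≈ 11.353.

11.353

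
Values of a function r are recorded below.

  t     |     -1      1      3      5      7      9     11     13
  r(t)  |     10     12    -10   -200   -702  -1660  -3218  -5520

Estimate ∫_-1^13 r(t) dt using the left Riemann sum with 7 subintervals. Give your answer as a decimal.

Δt = 2.
Sum = 2·[10 + 12 + (-10) + (-200) + (-702) + (-1660) + (-3218)] = -11536.

-11536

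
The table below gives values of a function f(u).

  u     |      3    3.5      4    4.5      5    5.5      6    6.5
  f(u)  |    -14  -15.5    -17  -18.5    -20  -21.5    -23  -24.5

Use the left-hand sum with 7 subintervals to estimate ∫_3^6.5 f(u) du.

-64.75

Δu = 0.5.
Sum = 0.5·[(-14) + (-15.5) + (-17) + (-18.5) + (-20) + (-21.5) + (-23)] = -64.75.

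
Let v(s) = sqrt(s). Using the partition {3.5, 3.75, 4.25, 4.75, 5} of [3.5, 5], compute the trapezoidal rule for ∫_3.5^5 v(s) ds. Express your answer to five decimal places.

Subinterval widths: 0.25, 0.5, 0.5, 0.25.
v(3.5) ≈ 1.87083, v(3.75) ≈ 1.93649, v(4.25) ≈ 2.06155, v(4.75) ≈ 2.17945, v(5) ≈ 2.23607.
On each subinterval the trapezoid contributes (Δs_i/2)·[v(s_{i-1}) + v(s_i)].
Sum ≈ 3.08762.

3.08762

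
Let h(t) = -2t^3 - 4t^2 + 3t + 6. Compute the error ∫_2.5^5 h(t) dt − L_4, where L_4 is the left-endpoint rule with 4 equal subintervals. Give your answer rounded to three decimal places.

Exact integral: ∫_2.5^5 h(t) dt ≈ -395.67708.
L_4 ≈ -310.53711.
Error ≈ -395.67708 − (-310.53711) ≈ -85.140.

-85.140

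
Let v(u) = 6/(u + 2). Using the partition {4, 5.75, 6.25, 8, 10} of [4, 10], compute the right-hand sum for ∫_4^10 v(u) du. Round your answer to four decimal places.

Subinterval widths: 1.75, 0.5, 1.75, 2.
Right endpoints: 5.75, 6.25, 8, 10.
v(5.75) = 24/31, v(6.25) = 8/11, v(8) = 0.6, v(10) = 0.5.
Sum = Σ Δu_i · v(u_i).
Sum ≈ 3.7685.

3.7685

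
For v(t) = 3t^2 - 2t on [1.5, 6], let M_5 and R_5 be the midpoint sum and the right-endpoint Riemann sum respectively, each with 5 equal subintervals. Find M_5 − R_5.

-44.24625

M_5 = 177.96375.
R_5 = 222.21.
M_5 − R_5 = -44.24625.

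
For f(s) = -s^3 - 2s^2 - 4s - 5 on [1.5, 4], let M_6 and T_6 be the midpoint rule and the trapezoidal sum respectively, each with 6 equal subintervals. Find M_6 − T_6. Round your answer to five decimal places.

M_6 ≈ -142.7803096.
T_6 ≈ -143.8925058.
M_6 − T_6 ≈ 1.11220.

1.11220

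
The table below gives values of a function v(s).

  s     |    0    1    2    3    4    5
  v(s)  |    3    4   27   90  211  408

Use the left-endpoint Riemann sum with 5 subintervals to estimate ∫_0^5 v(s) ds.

Δs = 1.
Sum = 1·[3 + 4 + 27 + 90 + 211] = 335.

335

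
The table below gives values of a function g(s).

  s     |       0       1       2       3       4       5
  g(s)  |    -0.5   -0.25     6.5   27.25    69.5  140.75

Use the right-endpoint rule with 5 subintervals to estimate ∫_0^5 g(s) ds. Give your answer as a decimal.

243.75

Δs = 1.
Sum = 1·[(-0.25) + 6.5 + 27.25 + 69.5 + 140.75] = 243.75.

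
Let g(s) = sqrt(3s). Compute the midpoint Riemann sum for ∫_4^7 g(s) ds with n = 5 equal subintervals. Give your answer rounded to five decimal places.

12.14933

Δs = (7 − 4)/5 = 0.6.
Midpoints: 4.3, 4.9, 5.5, 6.1, 6.7.
g(4.3) ≈ 3.59166, g(4.9) ≈ 3.83406, g(5.5) ≈ 4.06202, g(6.1) ≈ 4.27785, g(6.7) ≈ 4.48330.
Sum = Δs · [g(4.3) + g(4.9) + g(5.5) + g(6.1) + g(6.7)].
Sum ≈ 12.14933.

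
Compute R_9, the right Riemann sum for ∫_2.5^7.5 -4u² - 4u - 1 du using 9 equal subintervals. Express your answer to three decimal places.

-708.807

Δu = (7.5 − 2.5)/9 = 5/9.
Right endpoints: 55/18, 65/18, 25/6, 85/18, 95/18, 35/6, 115/18, 125/18, 7.5.
f(55/18) = -4096/81, f(65/18) = -5476/81, f(25/6) = -784/9, f(85/18) = -8836/81, f(95/18) = -10816/81, f(35/6) = -1444/9, f(115/18) = -15376/81, f(125/18) = -17956/81, f(7.5) = -256.
Sum = Δu · [f(55/18) + f(65/18) + f(25/6) + ...].
Sum ≈ -708.807.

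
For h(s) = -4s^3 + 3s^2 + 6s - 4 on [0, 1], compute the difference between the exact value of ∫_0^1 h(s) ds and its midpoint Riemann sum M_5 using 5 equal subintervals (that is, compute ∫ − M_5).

-0.01

Exact integral: ∫_0^1 h(s) ds = -1.
M_5 = -0.99.
Error = -1 − (-0.99) = -0.01.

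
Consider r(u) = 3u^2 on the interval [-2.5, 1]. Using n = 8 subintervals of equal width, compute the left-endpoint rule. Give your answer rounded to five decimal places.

Δu = (1 − (-2.5))/8 = 0.4375.
Left endpoints: -2.5, -2.0625, -1.625, -1.1875, -0.75, -0.3125, 0.125, 0.5625.
r(-2.5) = 18.75, r(-2.0625) = 12.76171875, r(-1.625) = 7.921875, r(-1.1875) = 4.23046875, r(-0.75) = 1.6875, r(-0.3125) = 0.29296875, r(0.125) = 0.046875, r(0.5625) = 0.94921875.
Sum = Δu · [r(-2.5) + r(-2.0625) + r(-1.625) + ...].
Sum ≈ 20.40527.

20.40527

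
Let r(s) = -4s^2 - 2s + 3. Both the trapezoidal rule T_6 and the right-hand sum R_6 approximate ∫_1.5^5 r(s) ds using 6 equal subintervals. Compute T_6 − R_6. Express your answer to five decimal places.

28.58333

T_6 ≈ -175.2106481.
R_6 ≈ -203.7939815.
T_6 − R_6 ≈ 28.58333.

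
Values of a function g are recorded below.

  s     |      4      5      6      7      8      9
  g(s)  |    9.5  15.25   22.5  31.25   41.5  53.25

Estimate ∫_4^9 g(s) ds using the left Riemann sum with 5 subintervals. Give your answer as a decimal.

120

Δs = 1.
Sum = 1·[9.5 + 15.25 + 22.5 + 31.25 + 41.5] = 120.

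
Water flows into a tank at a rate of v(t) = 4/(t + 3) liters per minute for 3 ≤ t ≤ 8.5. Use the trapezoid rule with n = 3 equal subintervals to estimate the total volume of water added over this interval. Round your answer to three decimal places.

2.625

Δt = (8.5 − 3)/3 = 11/6.
v(3) = 2/3, v(29/6) = 24/47, v(20/3) = 12/29, v(8.5) = 8/23.
T_3 = (Δt/2)·[v(t_0) + 2v(t_1) + 2v(t_2) + v(t_3)].
Sum ≈ 2.625.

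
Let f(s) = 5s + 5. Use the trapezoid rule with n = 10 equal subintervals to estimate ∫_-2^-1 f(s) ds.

-2.5

Δs = (-1 − (-2))/10 = 0.1.
f(-2) = -5, f(-1.9) = -4.5, f(-1.8) = -4, f(-1.7) = -3.5, f(-1.6) = -3, f(-1.5) = -2.5, f(-1.4) = -2, f(-1.3) = -1.5, f(-1.2) = -1, f(-1.1) = -0.5, f(-1) = 0.
T_10 = (Δs/2)·[f(s_0) + 2f(s_1) + ... + 2f(s_{9}) + f(s_10)].
Sum = -2.5.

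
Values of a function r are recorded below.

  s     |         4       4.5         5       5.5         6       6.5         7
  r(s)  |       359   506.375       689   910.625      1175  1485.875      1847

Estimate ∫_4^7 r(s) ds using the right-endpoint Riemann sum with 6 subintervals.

Δs = 0.5.
Sum = 0.5·[506.375 + 689 + 910.625 + 1175 + 1485.875 + 1847] = 3306.9375.

3306.9375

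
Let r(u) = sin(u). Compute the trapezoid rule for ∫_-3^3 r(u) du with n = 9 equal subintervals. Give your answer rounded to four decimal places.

0.0000

Δu = (3 − (-3))/9 = 2/3.
r(-3) ≈ -0.1411, r(-7/3) ≈ -0.7231, r(-5/3) ≈ -0.9954, r(-1) ≈ -0.8415, r(-1/3) ≈ -0.3272, r(1/3) ≈ 0.3272, r(1) ≈ 0.8415, r(5/3) ≈ 0.9954, r(7/3) ≈ 0.7231, r(3) ≈ 0.1411.
T_9 = (Δu/2)·[r(u_0) + 2r(u_1) + ... + 2r(u_{8}) + r(u_9)].
Sum ≈ 0.0000.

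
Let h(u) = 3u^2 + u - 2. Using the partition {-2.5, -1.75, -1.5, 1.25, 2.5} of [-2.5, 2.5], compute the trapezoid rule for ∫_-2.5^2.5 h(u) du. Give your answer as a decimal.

Subinterval widths: 0.75, 0.25, 2.75, 1.25.
h(-2.5) = 14.25, h(-1.75) = 5.4375, h(-1.5) = 3.25, h(1.25) = 3.9375, h(2.5) = 19.25.
On each subinterval the trapezoid contributes (Δu_i/2)·[h(u_{i-1}) + h(u_i)].
Sum = 32.84375.

32.84375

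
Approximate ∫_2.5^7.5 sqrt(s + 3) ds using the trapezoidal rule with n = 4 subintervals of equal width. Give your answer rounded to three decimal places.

14.076

Δs = (7.5 − 2.5)/4 = 1.25.
f(2.5) ≈ 2.345, f(3.75) ≈ 2.598, f(5) ≈ 2.828, f(6.25) ≈ 3.041, f(7.5) ≈ 3.240.
T_4 = (Δs/2)·[f(s_0) + 2f(s_1) + 2f(s_2) + 2f(s_3) + f(s_4)].
Sum ≈ 14.076.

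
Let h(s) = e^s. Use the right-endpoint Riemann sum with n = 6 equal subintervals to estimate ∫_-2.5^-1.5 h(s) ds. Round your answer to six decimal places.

0.153125

Δs = (-1.5 − (-2.5))/6 = 1/6.
Right endpoints: -7/3, -13/6, -2, -11/6, -5/3, -1.5.
h(-7/3) ≈ 0.096972, h(-13/6) ≈ 0.114559, h(-2) ≈ 0.135335, h(-11/6) ≈ 0.159880, h(-5/3) ≈ 0.188876, h(-1.5) ≈ 0.223130.
Sum = Δs · [h(-7/3) + h(-13/6) + h(-2) + ...].
Sum ≈ 0.153125.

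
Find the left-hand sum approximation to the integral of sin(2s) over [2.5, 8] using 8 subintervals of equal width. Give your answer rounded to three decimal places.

0.289

Δs = (8 − 2.5)/8 = 0.6875.
Left endpoints: 2.5, 3.1875, 3.875, 4.5625, 5.25, 5.9375, 6.625, 7.3125.
f(2.5) ≈ -0.959, f(3.1875) ≈ 0.092, f(3.875) ≈ 0.995, f(4.5625) ≈ 0.295, f(5.25) ≈ -0.880, f(5.9375) ≈ -0.638, f(6.625) ≈ 0.632, f(7.3125) ≈ 0.883.
Sum = Δs · [f(2.5) + f(3.1875) + f(3.875) + ...].
Sum ≈ 0.289.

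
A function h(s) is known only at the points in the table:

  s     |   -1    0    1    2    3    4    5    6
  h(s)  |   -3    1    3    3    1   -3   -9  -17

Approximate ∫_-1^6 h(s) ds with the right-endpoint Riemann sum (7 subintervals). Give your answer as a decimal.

-21

Δs = 1.
Sum = 1·[1 + 3 + 3 + 1 + (-3) + (-9) + (-17)] = -21.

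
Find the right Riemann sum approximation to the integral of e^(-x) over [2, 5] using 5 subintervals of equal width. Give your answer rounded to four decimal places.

Δx = (5 − 2)/5 = 0.6.
Right endpoints: 2.6, 3.2, 3.8, 4.4, 5.
f(2.6) ≈ 0.0743, f(3.2) ≈ 0.0408, f(3.8) ≈ 0.0224, f(4.4) ≈ 0.0123, f(5) ≈ 0.0067.
Sum = Δx · [f(2.6) + f(3.2) + f(3.8) + f(4.4) + f(5)].
Sum ≈ 0.0939.

0.0939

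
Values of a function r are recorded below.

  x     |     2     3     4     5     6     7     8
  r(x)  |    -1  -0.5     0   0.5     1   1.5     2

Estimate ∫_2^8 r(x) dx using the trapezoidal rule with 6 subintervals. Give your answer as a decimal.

3

Δx = 1.
T_6 = (1/2)·[(-1) + 2·(-0.5) + 2·0 + 2·0.5 + 2·1 + 2·1.5 + 2] = 3.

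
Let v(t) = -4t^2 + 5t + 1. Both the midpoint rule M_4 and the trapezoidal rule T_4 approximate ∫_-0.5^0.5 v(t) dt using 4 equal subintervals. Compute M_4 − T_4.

M_4 = 0.6875.
T_4 = 0.625.
M_4 − T_4 = 0.0625.

0.0625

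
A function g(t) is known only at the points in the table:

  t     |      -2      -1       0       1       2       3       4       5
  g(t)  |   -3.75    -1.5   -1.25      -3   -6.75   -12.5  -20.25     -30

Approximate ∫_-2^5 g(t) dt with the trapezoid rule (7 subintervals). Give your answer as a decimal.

Δt = 1.
T_7 = (1/2)·[(-3.75) + 2·(-1.5) + 2·(-1.25) + 2·(-3) + 2·(-6.75) + 2·(-12.5) + 2·(-20.25) + (-30)] = -62.125.

-62.125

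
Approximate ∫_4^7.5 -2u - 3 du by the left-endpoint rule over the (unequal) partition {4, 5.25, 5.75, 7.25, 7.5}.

Subinterval widths: 1.25, 0.5, 1.5, 0.25.
Left endpoints: 4, 5.25, 5.75, 7.25.
f(4) = -11, f(5.25) = -13.5, f(5.75) = -14.5, f(7.25) = -17.5.
Sum = Σ Δu_i · f(u_i).
Sum = -46.625.

-46.625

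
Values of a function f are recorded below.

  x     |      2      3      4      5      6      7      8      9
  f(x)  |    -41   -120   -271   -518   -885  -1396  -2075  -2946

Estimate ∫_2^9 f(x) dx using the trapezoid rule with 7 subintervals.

-6758.5

Δx = 1.
T_7 = (1/2)·[(-41) + 2·(-120) + 2·(-271) + 2·(-518) + 2·(-885) + 2·(-1396) + 2·(-2075) + (-2946)] = -6758.5.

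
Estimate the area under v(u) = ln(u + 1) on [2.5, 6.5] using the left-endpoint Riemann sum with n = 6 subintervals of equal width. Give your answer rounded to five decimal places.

6.46742

Δu = (6.5 − 2.5)/6 = 2/3.
Left endpoints: 2.5, 19/6, 23/6, 4.5, 31/6, 35/6.
v(2.5) ≈ 1.25276, v(19/6) ≈ 1.42712, v(23/6) ≈ 1.57554, v(4.5) ≈ 1.70475, v(31/6) ≈ 1.81916, v(35/6) ≈ 1.92181.
Sum = Δu · [v(2.5) + v(19/6) + v(23/6) + ...].
Sum ≈ 6.46742.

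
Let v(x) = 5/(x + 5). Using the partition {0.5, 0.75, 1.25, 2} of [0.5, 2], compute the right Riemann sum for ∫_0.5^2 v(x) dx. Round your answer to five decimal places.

1.15311

Subinterval widths: 0.25, 0.5, 0.75.
Right endpoints: 0.75, 1.25, 2.
v(0.75) = 20/23, v(1.25) = 0.8, v(2) = 5/7.
Sum = Σ Δx_i · v(x_i).
Sum ≈ 1.15311.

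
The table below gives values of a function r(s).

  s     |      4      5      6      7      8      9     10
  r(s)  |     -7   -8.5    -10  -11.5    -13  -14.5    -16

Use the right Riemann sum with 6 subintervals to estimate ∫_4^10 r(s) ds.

-73.5

Δs = 1.
Sum = 1·[(-8.5) + (-10) + (-11.5) + (-13) + (-14.5) + (-16)] = -73.5.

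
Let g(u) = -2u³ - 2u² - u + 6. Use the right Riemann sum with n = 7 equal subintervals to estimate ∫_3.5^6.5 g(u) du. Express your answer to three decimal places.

-1084.760

Δu = (6.5 − 3.5)/7 = 3/7.
Right endpoints: 55/14, 61/14, 67/14, 73/14, 79/14, 85/14, 6.5.
g(55/14) = -205883/1372, g(61/14) = -276821/1372, g(67/14) = -361943/1372, g(73/14) = -462545/1372, g(79/14) = -579923/1372, g(85/14) = -715373/1372, g(6.5) = -634.25.
Sum = Δu · [g(55/14) + g(61/14) + g(67/14) + ...].
Sum ≈ -1084.760.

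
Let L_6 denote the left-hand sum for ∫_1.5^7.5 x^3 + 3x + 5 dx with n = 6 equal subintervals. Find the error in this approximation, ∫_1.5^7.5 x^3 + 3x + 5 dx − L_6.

Exact integral: ∫_1.5^7.5 f(x) dx = 900.75.
L_6 = 696.
Error = 900.75 − 696 = 204.75.

204.75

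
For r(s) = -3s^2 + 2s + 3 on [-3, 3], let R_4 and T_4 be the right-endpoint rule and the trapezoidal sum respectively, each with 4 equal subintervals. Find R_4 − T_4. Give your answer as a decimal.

9

R_4 = -33.75.
T_4 = -42.75.
R_4 − T_4 = 9.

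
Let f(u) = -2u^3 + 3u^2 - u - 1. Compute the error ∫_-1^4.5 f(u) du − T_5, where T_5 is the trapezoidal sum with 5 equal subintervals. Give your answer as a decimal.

8.31875

Exact integral: ∫_-1^4.5 f(u) du = -127.53125.
T_5 = -135.85.
Error = -127.53125 − (-135.85) = 8.31875.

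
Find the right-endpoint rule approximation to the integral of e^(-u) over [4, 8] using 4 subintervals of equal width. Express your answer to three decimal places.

0.010

Δu = (8 − 4)/4 = 1.
Right endpoints: 5, 6, 7, 8.
f(5) ≈ 0.007, f(6) ≈ 0.002, f(7) ≈ 0.001, f(8) ≈ 0.000.
Sum = Δu · [f(5) + f(6) + f(7) + f(8)].
Sum ≈ 0.010.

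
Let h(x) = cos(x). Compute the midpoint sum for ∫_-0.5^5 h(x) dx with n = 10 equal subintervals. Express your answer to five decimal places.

-0.48560

Δx = (5 − (-0.5))/10 = 0.55.
Midpoints: -0.225, 0.325, 0.875, 1.425, 1.975, 2.525, 3.075, 3.625, 4.175, 4.725.
h(-0.225) ≈ 0.97479, h(0.325) ≈ 0.94765, h(0.875) ≈ 0.64100, h(1.425) ≈ 0.14528, h(1.975) ≈ -0.39329, h(2.525) ≈ -0.81585, h(3.075) ≈ -0.99778, h(3.625) ≈ -0.88542, h(4.175) ≈ -0.51189, h(4.725) ≈ 0.01261.
Sum = Δx · [h(-0.225) + h(0.325) + h(0.875) + ...].
Sum ≈ -0.48560.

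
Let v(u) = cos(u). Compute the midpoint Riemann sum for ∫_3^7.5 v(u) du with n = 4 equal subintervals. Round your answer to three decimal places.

0.841

Δu = (7.5 − 3)/4 = 1.125.
Midpoints: 3.5625, 4.6875, 5.8125, 6.9375.
v(3.5625) ≈ -0.913, v(4.6875) ≈ -0.025, v(5.8125) ≈ 0.891, v(6.9375) ≈ 0.793.
Sum = Δu · [v(3.5625) + v(4.6875) + v(5.8125) + v(6.9375)].
Sum ≈ 0.841.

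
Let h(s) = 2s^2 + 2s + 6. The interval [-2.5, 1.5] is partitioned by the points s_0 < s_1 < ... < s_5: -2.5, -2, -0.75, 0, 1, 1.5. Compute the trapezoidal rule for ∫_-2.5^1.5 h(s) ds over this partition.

Subinterval widths: 0.5, 1.25, 0.75, 1, 0.5.
h(-2.5) = 13.5, h(-2) = 10, h(-0.75) = 5.625, h(0) = 6, h(1) = 10, h(1.5) = 13.5.
On each subinterval the trapezoid contributes (Δs_i/2)·[h(s_{i-1}) + h(s_i)].
Sum = 33.875.

33.875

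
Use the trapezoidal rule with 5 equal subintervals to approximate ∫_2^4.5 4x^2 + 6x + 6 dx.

175

Δx = (4.5 − 2)/5 = 0.5.
f(2) = 34, f(2.5) = 46, f(3) = 60, f(3.5) = 76, f(4) = 94, f(4.5) = 114.
T_5 = (Δx/2)·[f(x_0) + 2f(x_1) + ... + 2f(x_{4}) + f(x_5)].
Sum = 175.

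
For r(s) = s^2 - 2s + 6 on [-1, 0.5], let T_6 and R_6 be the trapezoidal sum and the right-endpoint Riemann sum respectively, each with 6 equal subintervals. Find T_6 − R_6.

0.46875

T_6 = 10.140625.
R_6 = 9.671875.
T_6 − R_6 = 0.46875.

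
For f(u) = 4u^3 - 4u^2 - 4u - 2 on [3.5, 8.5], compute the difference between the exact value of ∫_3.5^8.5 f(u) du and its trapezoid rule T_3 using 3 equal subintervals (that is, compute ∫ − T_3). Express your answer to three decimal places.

-157.407

Exact integral: ∫_3.5^8.5 f(u) du ≈ 4178.33333.
T_3 ≈ 4335.74074.
Error ≈ 4178.33333 − 4335.74074 ≈ -157.407.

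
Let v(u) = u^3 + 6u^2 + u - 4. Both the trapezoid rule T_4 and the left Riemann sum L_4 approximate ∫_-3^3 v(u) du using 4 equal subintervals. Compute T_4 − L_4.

T_4 = 97.5.
L_4 = 52.5.
T_4 − L_4 = 45.

45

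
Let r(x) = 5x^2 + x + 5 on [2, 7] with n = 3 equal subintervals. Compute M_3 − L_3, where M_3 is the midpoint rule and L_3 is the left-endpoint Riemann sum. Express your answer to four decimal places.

174.3056

M_3 ≈ 600.046296.
L_3 ≈ 425.740741.
M_3 − L_3 ≈ 174.3056.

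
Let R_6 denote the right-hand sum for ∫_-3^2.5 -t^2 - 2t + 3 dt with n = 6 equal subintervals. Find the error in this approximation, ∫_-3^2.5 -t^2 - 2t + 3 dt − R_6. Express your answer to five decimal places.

Exact integral: ∫_-3^2.5 f(t) dt ≈ 5.0416667.
R_6 ≈ 0.4901620.
Error ≈ 5.0416667 − 0.4901620 ≈ 4.55150.

4.55150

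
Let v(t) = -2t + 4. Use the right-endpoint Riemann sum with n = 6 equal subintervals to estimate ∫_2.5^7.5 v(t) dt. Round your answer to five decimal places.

-34.16667

Δt = (7.5 − 2.5)/6 = 5/6.
Right endpoints: 10/3, 25/6, 5, 35/6, 20/3, 7.5.
v(10/3) = -8/3, v(25/6) = -13/3, v(5) = -6, v(35/6) = -23/3, v(20/3) = -28/3, v(7.5) = -11.
Sum = Δt · [v(10/3) + v(25/6) + v(5) + ...].
Sum ≈ -34.16667.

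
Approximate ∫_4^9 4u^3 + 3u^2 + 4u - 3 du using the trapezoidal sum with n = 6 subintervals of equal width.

Δu = (9 − 4)/6 = 5/6.
f(4) = 317, f(29/6) = 58111/108, f(17/3) = 22784/27, f(6.5) = 1248.25, f(22/3) = 47659/27, f(49/6) = 260111/108, f(9) = 3192.
T_6 = (Δu/2)·[f(u_0) + 2f(u_1) + ... + 2f(u_{5}) + f(u_6)].
Sum = 7131.875.

7131.875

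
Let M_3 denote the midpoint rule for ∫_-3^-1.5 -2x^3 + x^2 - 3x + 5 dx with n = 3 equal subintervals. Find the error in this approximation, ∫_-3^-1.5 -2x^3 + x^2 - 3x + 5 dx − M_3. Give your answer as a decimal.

0.453125

Exact integral: ∫_-3^-1.5 f(x) dx = 63.46875.
M_3 = 63.015625.
Error = 63.46875 − 63.015625 = 0.453125.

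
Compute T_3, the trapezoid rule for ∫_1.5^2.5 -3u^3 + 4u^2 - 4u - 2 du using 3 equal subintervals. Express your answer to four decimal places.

-19.4259

Δu = (2.5 − 1.5)/3 = 1/3.
f(1.5) = -9.125, f(11/6) = -14.375, f(13/6) = -1613/72, f(2.5) = -33.875.
T_3 = (Δu/2)·[f(u_0) + 2f(u_1) + 2f(u_2) + f(u_3)].
Sum ≈ -19.4259.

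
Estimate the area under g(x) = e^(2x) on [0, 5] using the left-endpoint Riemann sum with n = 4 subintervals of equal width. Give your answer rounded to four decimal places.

Δx = (5 − 0)/4 = 1.25.
Left endpoints: 0, 1.25, 2.5, 3.75.
g(0) ≈ 1.0000, g(1.25) ≈ 12.1825, g(2.5) ≈ 148.4132, g(3.75) ≈ 1808.0424.
Sum = Δx · [g(0) + g(1.25) + g(2.5) + g(3.75)].
Sum ≈ 2462.0476.

2462.0476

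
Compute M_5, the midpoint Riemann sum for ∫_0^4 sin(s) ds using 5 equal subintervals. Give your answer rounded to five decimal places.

Δs = (4 − 0)/5 = 0.8.
Midpoints: 0.4, 1.2, 2, 2.8, 3.6.
f(0.4) ≈ 0.38942, f(1.2) ≈ 0.93204, f(2) ≈ 0.90930, f(2.8) ≈ 0.33499, f(3.6) ≈ -0.44252.
Sum = Δs · [f(0.4) + f(1.2) + f(2) + f(2.8) + f(3.6)].
Sum ≈ 1.69858.

1.69858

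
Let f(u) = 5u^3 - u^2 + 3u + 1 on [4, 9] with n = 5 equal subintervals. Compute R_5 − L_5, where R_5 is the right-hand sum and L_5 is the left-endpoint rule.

R_5 = 9480.
L_5 = 6205.
R_5 − L_5 = 3275.

3275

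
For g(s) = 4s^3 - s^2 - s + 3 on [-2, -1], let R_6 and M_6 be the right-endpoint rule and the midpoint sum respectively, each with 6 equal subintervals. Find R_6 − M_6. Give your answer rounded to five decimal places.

R_6 ≈ -10.4212963.
M_6 ≈ -12.7893519.
R_6 − M_6 ≈ 2.36806.

2.36806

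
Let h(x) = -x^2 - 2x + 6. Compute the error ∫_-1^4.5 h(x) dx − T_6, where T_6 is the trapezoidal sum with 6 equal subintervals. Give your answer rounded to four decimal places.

0.7703

Exact integral: ∫_-1^4.5 h(x) dx ≈ -16.958333.
T_6 ≈ -17.728588.
Error ≈ -16.958333 − (-17.728588) ≈ 0.7703.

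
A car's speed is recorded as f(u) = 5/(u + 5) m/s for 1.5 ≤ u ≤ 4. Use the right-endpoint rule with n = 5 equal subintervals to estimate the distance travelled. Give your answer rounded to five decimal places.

1.57487

Δu = (4 − 1.5)/5 = 0.5.
Right endpoints: 2, 2.5, 3, 3.5, 4.
f(2) = 5/7, f(2.5) = 2/3, f(3) = 0.625, f(3.5) = 10/17, f(4) = 5/9.
Sum = Δu · [f(2) + f(2.5) + f(3) + f(3.5) + f(4)].
Sum ≈ 1.57487.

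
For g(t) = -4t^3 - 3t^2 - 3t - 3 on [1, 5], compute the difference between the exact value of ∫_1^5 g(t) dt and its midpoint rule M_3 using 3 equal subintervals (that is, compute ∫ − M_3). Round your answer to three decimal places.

-23.111

Exact integral: ∫_1^5 g(t) dt = -796.
M_3 ≈ -772.88889.
Error ≈ -796 − (-772.88889) ≈ -23.111.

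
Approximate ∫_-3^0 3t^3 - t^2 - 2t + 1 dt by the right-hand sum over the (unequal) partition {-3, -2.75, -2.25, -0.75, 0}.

-30.97265625

Subinterval widths: 0.25, 0.5, 1.5, 0.75.
Right endpoints: -2.75, -2.25, -0.75, 0.
f(-2.75) = -63.453125, f(-2.25) = -33.734375, f(-0.75) = 0.671875, f(0) = 1.
Sum = Σ Δt_i · f(t_i).
Sum = -30.97265625.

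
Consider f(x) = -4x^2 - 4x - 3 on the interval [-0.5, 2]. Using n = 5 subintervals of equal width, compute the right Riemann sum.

-32.5

Δx = (2 − (-0.5))/5 = 0.5.
Right endpoints: 0, 0.5, 1, 1.5, 2.
f(0) = -3, f(0.5) = -6, f(1) = -11, f(1.5) = -18, f(2) = -27.
Sum = Δx · [f(0) + f(0.5) + f(1) + f(1.5) + f(2)].
Sum = -32.5.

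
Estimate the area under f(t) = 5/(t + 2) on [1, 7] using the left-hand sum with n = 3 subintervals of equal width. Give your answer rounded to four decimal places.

Δt = (7 − 1)/3 = 2.
Left endpoints: 1, 3, 5.
f(1) = 5/3, f(3) = 1, f(5) = 5/7.
Sum = Δt · [f(1) + f(3) + f(5)].
Sum ≈ 6.7619.

6.7619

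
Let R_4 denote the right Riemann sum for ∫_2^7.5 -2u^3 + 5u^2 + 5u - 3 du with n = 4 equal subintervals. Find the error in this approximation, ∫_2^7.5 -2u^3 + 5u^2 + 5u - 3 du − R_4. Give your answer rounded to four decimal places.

Exact integral: ∫_2^7.5 f(u) du ≈ -770.114583.
R_4 ≈ -1181.404297.
Error ≈ -770.114583 − (-1181.404297) ≈ 411.2897.

411.2897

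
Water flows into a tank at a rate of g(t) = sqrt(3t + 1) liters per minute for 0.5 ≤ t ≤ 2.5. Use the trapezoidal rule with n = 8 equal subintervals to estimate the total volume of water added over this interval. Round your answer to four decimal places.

Δt = (2.5 − 0.5)/8 = 0.25.
g(0.5) ≈ 1.5811, g(0.75) ≈ 1.8028, g(1) ≈ 2.0000, g(1.25) ≈ 2.1794, g(1.5) ≈ 2.3452, g(1.75) ≈ 2.5000, g(2) ≈ 2.6458, g(2.25) ≈ 2.7839, g(2.5) ≈ 2.9155.
T_8 = (Δt/2)·[g(t_0) + 2g(t_1) + ... + 2g(t_{7}) + g(t_8)].
Sum ≈ 4.6263.

4.6263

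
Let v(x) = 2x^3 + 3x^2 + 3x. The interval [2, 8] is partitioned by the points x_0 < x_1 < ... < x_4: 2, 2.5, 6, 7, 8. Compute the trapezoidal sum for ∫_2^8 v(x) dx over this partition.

2853

Subinterval widths: 0.5, 3.5, 1, 1.
v(2) = 34, v(2.5) = 57.5, v(6) = 558, v(7) = 854, v(8) = 1240.
On each subinterval the trapezoid contributes (Δx_i/2)·[v(x_{i-1}) + v(x_i)].
Sum = 2853.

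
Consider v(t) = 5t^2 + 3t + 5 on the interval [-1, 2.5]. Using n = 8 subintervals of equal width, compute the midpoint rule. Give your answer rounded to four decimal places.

Δt = (2.5 − (-1))/8 = 0.4375.
Midpoints: -0.78125, -0.34375, 0.09375, 0.53125, 0.96875, 1.40625, 1.84375, 2.28125.
v(-0.78125) = 5845/1024, v(-0.34375) = 4669/1024, v(0.09375) = 5453/1024, v(0.53125) = 8197/1024, v(0.96875) = 12901/1024, v(1.40625) = 19565/1024, v(1.84375) = 28189/1024, v(2.28125) = 38773/1024.
Sum = Δt · [v(-0.78125) + v(-0.34375) + v(0.09375) + ...].
Sum ≈ 52.8042.

52.8042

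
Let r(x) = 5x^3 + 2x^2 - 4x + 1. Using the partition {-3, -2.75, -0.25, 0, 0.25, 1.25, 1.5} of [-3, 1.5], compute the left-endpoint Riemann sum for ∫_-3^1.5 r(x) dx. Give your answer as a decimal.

-214.9609375

Subinterval widths: 0.25, 2.5, 0.25, 0.25, 1, 0.25.
Left endpoints: -3, -2.75, -0.25, 0, 0.25, 1.25.
r(-3) = -104, r(-2.75) = -76.859375, r(-0.25) = 2.046875, r(0) = 1, r(0.25) = 0.203125, r(1.25) = 8.890625.
Sum = Σ Δx_i · r(x_i).
Sum = -214.9609375.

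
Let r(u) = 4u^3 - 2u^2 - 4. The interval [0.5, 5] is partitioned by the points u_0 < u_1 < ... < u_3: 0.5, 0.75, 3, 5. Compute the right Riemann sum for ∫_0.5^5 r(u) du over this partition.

Subinterval widths: 0.25, 2.25, 2.
Right endpoints: 0.75, 3, 5.
r(0.75) = -3.4375, r(3) = 86, r(5) = 446.
Sum = Σ Δu_i · r(u_i).
Sum = 1084.640625.

1084.640625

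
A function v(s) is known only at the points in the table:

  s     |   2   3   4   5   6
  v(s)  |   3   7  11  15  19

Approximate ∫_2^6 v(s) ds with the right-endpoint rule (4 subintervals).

52

Δs = 1.
Sum = 1·[7 + 11 + 15 + 19] = 52.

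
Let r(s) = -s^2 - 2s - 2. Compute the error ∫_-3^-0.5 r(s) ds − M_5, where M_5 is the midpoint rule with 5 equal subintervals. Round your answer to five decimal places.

-0.05208

Exact integral: ∫_-3^-0.5 r(s) ds ≈ -5.2083333.
M_5 = -5.15625.
Error ≈ -5.2083333 − (-5.15625) ≈ -0.05208.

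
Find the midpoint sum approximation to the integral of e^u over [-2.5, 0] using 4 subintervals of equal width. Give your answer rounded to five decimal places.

Δu = (0 − (-2.5))/4 = 0.625.
Midpoints: -2.1875, -1.5625, -0.9375, -0.3125.
f(-2.1875) ≈ 0.11220, f(-1.5625) ≈ 0.20961, f(-0.9375) ≈ 0.39161, f(-0.3125) ≈ 0.73162.
Sum = Δu · [f(-2.1875) + f(-1.5625) + f(-0.9375) + f(-0.3125)].
Sum ≈ 0.90314.

0.90314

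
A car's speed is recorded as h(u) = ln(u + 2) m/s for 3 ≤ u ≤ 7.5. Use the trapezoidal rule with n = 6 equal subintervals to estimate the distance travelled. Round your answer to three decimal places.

Δu = (7.5 − 3)/6 = 0.75.
h(3) ≈ 1.609, h(3.75) ≈ 1.749, h(4.5) ≈ 1.872, h(5.25) ≈ 1.981, h(6) ≈ 2.079, h(6.75) ≈ 2.169, h(7.5) ≈ 2.251.
T_6 = (Δu/2)·[h(u_0) + 2h(u_1) + ... + 2h(u_{5}) + h(u_6)].
Sum ≈ 8.836.

8.836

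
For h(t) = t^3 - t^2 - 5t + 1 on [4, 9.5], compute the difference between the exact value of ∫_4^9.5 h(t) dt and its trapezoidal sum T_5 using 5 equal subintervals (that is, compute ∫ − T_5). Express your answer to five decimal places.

Exact integral: ∫_4^9.5 h(t) dt ≈ 1527.6822917.
T_5 = 1549.03375.
Error ≈ 1527.6822917 − 1549.03375 ≈ -21.35146.

-21.35146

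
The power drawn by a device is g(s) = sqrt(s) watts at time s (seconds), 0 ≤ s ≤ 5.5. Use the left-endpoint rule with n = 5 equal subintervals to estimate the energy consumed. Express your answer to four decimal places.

7.0909

Δs = (5.5 − 0)/5 = 1.1.
Left endpoints: 0, 1.1, 2.2, 3.3, 4.4.
g(0) ≈ 0.0000, g(1.1) ≈ 1.0488, g(2.2) ≈ 1.4832, g(3.3) ≈ 1.8166, g(4.4) ≈ 2.0976.
Sum = Δs · [g(0) + g(1.1) + g(2.2) + g(3.3) + g(4.4)].
Sum ≈ 7.0909.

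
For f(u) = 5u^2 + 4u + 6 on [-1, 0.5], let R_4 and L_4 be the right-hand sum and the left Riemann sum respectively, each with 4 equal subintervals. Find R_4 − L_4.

R_4 = 9.97265625.
L_4 = 9.12890625.
R_4 − L_4 = 0.84375.

0.84375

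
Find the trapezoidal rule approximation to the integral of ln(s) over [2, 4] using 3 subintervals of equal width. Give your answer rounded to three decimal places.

2.150

Δs = (4 − 2)/3 = 2/3.
f(2) ≈ 0.693, f(8/3) ≈ 0.981, f(10/3) ≈ 1.204, f(4) ≈ 1.386.
T_3 = (Δs/2)·[f(s_0) + 2f(s_1) + 2f(s_2) + f(s_3)].
Sum ≈ 2.150.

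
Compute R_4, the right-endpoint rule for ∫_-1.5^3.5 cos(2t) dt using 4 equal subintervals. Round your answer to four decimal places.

1.2557

Δt = (3.5 − (-1.5))/4 = 1.25.
Right endpoints: -0.25, 1, 2.25, 3.5.
f(-0.25) ≈ 0.8776, f(1) ≈ -0.4161, f(2.25) ≈ -0.2108, f(3.5) ≈ 0.7539.
Sum = Δt · [f(-0.25) + f(1) + f(2.25) + f(3.5)].
Sum ≈ 1.2557.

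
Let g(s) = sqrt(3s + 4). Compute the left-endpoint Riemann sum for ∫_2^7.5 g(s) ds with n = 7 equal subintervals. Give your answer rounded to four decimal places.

Δs = (7.5 − 2)/7 = 11/14.
Left endpoints: 2, 39/14, 25/7, 61/14, 36/7, 83/14, 47/7.
g(2) ≈ 3.1623, g(39/14) ≈ 3.5153, g(25/7) ≈ 3.8359, g(61/14) ≈ 4.1318, g(36/7) ≈ 4.4078, g(83/14) ≈ 4.6675, g(47/7) ≈ 4.9135.
Sum = Δs · [g(2) + g(39/14) + g(25/7) + ...].
Sum ≈ 22.4982.

22.4982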